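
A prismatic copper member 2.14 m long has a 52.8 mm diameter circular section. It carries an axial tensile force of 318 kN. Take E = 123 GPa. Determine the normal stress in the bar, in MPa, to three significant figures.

A = 2190 mm².
σ = N/A = 318000/2190 = 145.2 MPa.

145 MPa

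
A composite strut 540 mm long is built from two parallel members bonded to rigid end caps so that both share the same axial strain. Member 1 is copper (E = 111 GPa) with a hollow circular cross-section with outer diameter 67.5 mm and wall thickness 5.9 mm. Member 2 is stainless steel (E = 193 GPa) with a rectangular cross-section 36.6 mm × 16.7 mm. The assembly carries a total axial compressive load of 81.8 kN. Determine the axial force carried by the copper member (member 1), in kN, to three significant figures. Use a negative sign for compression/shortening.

-42.4 kN

A_1 = 1142 mm².
A_2 = 611.2 mm².
Equal strain + equilibrium ⇒ each member carries load in proportion to AE: A₁E₁ = 126700000 N, A₂E₂ = 118000000 N, ΣAE = 244700000 N.
F₁ = P·A₁E₁/ΣAE = -81800·126700000/244700000 = -42370 N.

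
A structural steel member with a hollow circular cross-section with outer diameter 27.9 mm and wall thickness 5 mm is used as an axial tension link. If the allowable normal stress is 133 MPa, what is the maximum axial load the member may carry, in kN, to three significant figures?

47.8 kN

A = 359.7 mm².
P_max = σ_allow · A = 133 · 359.7 = 47840 N = 47.84 kN.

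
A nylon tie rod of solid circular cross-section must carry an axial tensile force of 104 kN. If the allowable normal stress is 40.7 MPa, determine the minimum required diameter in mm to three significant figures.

Required area A ≥ P/σ_allow = 104000/40.7 = 2555 mm².
For a solid circular section, d ≥ √(4A/π) = 57.04 mm.

57.0 mm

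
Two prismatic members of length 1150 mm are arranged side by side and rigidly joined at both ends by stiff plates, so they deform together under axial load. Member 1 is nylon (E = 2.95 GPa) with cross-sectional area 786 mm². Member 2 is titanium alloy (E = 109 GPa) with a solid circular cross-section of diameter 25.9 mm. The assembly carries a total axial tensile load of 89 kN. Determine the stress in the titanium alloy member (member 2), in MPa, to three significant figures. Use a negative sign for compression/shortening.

A_2 = 526.9 mm².
Equal strain + equilibrium ⇒ each member carries load in proportion to AE: A₁E₁ = 2319000 N, A₂E₂ = 57430000 N, ΣAE = 59750000 N.
σ₂ = P·E₂/ΣAE = 89000·109000/59750000 = 162.4 MPa.

162 MPa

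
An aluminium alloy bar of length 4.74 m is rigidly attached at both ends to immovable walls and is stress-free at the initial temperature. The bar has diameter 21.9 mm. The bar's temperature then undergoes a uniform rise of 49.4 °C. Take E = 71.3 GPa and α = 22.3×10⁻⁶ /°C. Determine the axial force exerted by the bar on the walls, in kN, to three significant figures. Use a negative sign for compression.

-29.6 kN

Free thermal expansion αLΔT = 22.3e-6 · 4740 · 49.4 = 5.222 mm.
The walls impose strain ε = −(5.222)/4740 = -1.1016e-03; σ = Eε = 71300 · -1.1016e-03 = -78.55 MPa.
Wall reaction R = σ·A = -78.55·376.7 = -29590 N = -29.59 kN.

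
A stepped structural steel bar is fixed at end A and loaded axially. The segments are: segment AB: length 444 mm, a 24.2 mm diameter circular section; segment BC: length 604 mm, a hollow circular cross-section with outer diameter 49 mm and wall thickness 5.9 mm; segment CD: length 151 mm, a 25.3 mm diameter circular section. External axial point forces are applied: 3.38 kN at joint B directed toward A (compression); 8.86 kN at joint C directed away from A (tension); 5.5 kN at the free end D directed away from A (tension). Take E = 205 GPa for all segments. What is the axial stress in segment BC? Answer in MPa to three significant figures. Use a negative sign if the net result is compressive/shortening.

18.0 MPa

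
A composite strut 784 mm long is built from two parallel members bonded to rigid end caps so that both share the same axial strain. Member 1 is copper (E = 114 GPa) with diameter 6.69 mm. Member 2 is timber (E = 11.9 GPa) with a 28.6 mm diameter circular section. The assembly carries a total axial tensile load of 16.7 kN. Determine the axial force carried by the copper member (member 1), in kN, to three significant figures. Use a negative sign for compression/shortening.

5.74 kN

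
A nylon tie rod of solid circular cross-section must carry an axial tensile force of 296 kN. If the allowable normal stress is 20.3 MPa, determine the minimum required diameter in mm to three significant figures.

Required area A ≥ P/σ_allow = 296000/20.3 = 14580 mm².
For a solid circular section, d ≥ √(4A/π) = 136.3 mm.

136 mm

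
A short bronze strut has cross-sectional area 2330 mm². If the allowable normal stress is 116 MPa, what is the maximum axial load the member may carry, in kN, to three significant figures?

270 kN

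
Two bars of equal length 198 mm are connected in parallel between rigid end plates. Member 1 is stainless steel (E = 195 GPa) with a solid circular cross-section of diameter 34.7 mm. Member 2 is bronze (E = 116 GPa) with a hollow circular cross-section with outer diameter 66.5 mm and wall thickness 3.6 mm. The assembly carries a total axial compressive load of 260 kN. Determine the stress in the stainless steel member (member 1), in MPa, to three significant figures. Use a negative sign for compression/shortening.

A_1 = 945.7 mm².
A_2 = 711.4 mm².
Equal strain + equilibrium ⇒ each member carries load in proportion to AE: A₁E₁ = 184400000 N, A₂E₂ = 82520000 N, ΣAE = 266900000 N.
σ₁ = P·E₁/ΣAE = -260000·195000/266900000 = -189.9 MPa.

-190 MPa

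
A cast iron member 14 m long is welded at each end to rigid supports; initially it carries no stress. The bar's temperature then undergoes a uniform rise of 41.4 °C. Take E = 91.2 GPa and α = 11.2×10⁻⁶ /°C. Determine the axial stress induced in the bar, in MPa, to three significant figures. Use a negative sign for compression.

-42.3 MPa

Free thermal expansion αLΔT = 11.2e-6 · 14000 · 41.4 = 6.492 mm.
The walls impose strain ε = −(6.492)/14000 = -4.6368e-04; σ = Eε = 91200 · -4.6368e-04 = -42.29 MPa.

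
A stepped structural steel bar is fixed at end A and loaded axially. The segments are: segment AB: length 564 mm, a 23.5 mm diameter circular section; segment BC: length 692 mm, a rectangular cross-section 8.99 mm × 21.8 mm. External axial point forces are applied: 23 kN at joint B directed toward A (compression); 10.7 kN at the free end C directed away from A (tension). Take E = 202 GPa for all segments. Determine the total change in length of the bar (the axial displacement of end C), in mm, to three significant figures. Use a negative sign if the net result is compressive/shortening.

0.108 mm

Internal axial forces (sectioning from the free end, tension +): N_BC = 10.7 kN, N_AB = -12.3 kN.
A_AB = 433.7 mm².
A_BC = 196 mm².
δ_AB = -12300·564/(433.7·202000) = -0.07918 mm
δ_BC = 10700·692/(196·202000) = 0.187 mm
δ = Σδ_i = 0.1079 mm.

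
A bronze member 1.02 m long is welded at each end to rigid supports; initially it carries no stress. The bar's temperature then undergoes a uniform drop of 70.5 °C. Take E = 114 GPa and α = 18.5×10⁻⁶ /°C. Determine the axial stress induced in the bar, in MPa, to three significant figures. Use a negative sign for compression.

149 MPa

Free thermal expansion αLΔT = 18.5e-6 · 1020 · -70.5 = -1.33 mm.
The walls impose strain ε = −(-1.33)/1020 = 1.3042e-03; σ = Eε = 114000 · 1.3042e-03 = 148.7 MPa.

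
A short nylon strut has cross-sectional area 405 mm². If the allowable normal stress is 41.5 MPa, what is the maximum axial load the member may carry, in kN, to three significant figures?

16.8 kN

P_max = σ_allow · A = 41.5 · 405 = 16810 N = 16.81 kN.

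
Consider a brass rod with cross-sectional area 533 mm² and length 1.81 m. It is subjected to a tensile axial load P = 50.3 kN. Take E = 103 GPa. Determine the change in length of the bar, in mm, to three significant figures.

δ_mech = NL/(AE) = 50300·1810/(533·103000) = 1.658 mm.

1.66 mm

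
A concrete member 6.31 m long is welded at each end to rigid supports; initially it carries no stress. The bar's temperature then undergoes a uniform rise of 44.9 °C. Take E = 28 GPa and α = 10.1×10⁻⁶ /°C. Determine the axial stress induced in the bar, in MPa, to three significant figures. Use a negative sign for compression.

-12.7 MPa

Free thermal expansion αLΔT = 10.1e-6 · 6310 · 44.9 = 2.862 mm.
The walls impose strain ε = −(2.862)/6310 = -4.5349e-04; σ = Eε = 28000 · -4.5349e-04 = -12.7 MPa.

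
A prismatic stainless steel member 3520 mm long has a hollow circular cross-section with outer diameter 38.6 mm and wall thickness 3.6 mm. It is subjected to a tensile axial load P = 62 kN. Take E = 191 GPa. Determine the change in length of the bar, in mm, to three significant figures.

2.89 mm

A = 395.8 mm².
δ_mech = NL/(AE) = 62000·3520/(395.8·191000) = 2.887 mm.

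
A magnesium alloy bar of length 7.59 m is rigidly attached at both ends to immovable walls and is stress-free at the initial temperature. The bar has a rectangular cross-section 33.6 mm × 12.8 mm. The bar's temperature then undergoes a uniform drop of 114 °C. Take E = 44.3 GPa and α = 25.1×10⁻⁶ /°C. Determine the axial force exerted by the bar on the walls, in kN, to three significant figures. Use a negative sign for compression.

Free thermal expansion αLΔT = 25.1e-6 · 7590 · -114 = -21.72 mm.
The walls impose strain ε = −(-21.72)/7590 = 2.8614e-03; σ = Eε = 44300 · 2.8614e-03 = 126.8 MPa.
Wall reaction R = σ·A = 126.8·430.1 = 54520 N = 54.52 kN.

54.5 kN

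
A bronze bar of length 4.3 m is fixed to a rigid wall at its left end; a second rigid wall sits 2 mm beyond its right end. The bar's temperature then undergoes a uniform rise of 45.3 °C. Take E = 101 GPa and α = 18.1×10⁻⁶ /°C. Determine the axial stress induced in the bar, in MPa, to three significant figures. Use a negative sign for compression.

Free thermal expansion αLΔT = 18.1e-6 · 4300 · 45.3 = 3.526 mm.
The walls engage after the gap closes; constrained expansion = 3.526 − 2 = 1.526 mm.
The walls impose strain ε = −(1.526)/4300 = -3.5481e-04; σ = Eε = 101000 · -3.5481e-04 = -35.84 MPa.

-35.8 MPa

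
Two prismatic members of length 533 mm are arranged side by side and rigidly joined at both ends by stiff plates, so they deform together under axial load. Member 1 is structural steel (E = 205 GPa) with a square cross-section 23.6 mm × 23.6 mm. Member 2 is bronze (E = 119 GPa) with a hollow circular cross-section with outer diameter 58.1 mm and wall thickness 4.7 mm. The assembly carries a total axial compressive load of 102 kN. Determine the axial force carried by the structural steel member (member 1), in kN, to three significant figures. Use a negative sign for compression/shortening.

A_1 = 557 mm².
A_2 = 788.5 mm².
Equal strain + equilibrium ⇒ each member carries load in proportion to AE: A₁E₁ = 114200000 N, A₂E₂ = 93830000 N, ΣAE = 208000000 N.
F₁ = P·A₁E₁/ΣAE = -102000·114200000/208000000 = -55990 N.

-56.0 kN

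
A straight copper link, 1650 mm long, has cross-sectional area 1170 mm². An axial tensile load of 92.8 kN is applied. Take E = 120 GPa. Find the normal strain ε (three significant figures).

σ = N/A = 79.32 MPa; ε = σ/E = 79.32/120000 = 6.610e-04.

6.61e-04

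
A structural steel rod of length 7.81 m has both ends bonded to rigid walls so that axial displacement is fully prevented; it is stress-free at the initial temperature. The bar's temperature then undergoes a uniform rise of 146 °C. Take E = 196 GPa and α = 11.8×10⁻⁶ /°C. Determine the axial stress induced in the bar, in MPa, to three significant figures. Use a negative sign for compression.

Free thermal expansion αLΔT = 11.8e-6 · 7810 · 146 = 13.46 mm.
The walls impose strain ε = −(13.46)/7810 = -1.7228e-03; σ = Eε = 196000 · -1.7228e-03 = -337.7 MPa.

-338 MPa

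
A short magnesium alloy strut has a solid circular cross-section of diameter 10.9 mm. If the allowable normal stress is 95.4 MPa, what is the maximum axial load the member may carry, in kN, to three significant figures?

8.90 kN

A = 93.31 mm².
P_max = σ_allow · A = 95.4 · 93.31 = 8902 N = 8.902 kN.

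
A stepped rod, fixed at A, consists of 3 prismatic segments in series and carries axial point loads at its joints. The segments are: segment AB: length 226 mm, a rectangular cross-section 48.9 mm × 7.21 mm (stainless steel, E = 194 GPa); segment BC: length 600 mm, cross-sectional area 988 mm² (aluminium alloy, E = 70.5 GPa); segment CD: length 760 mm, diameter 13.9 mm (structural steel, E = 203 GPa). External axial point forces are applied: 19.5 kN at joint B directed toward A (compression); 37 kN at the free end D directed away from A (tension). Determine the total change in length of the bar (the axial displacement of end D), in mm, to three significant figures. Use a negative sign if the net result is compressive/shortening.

1.29 mm

Internal axial forces (sectioning from the free end, tension +): N_CD = 37 kN, N_BC = 37 kN, N_AB = 17.5 kN.
A_AB = 352.6 mm².
A_CD = 151.7 mm².
δ_AB = 17500·226/(352.6·194000) = 0.05782 mm
δ_BC = 37000·600/(988·70500) = 0.3187 mm
δ_CD = 37000·760/(151.7·203000) = 0.9129 mm
δ = Σδ_i = 1.289 mm.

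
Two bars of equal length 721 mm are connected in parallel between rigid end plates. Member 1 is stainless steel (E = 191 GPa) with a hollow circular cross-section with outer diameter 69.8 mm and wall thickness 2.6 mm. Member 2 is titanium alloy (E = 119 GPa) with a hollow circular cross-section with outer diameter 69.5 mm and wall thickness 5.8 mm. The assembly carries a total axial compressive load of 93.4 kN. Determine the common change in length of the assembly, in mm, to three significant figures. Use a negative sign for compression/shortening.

-0.277 mm

A_1 = 548.9 mm².
A_2 = 1161 mm².
Equal strain + equilibrium ⇒ each member carries load in proportion to AE: A₁E₁ = 104800000 N, A₂E₂ = 138100000 N, ΣAE = 243000000 N.
δ = PL/ΣAE = -93400·721/243000000 = -0.2772 mm.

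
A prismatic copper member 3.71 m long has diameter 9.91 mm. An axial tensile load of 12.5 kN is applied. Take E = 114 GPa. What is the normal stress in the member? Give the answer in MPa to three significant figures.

162 MPa

A = 77.13 mm².
σ = N/A = 12500/77.13 = 162.1 MPa.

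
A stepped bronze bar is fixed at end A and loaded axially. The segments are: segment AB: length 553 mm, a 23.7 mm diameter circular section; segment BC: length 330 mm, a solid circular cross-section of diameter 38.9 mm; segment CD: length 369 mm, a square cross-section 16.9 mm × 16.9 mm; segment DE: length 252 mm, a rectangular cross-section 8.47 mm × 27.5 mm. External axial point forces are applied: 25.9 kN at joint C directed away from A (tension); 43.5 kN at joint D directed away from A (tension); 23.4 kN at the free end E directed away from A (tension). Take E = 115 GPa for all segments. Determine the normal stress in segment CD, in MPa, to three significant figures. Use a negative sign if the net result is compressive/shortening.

Internal axial forces (sectioning from the free end, tension +): N_DE = 23.4 kN, N_CD = 66.9 kN, N_BC = 92.8 kN, N_AB = 92.8 kN.
A_CD = 285.6 mm².
σ_CD = N_CD/A_CD = 66900/285.6 = 234.2 MPa.

234 MPa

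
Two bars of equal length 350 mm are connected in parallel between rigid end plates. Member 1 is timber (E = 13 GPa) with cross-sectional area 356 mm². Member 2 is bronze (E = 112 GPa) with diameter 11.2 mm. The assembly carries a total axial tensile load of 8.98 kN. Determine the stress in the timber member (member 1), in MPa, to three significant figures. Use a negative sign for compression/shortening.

A_2 = 98.52 mm².
Equal strain + equilibrium ⇒ each member carries load in proportion to AE: A₁E₁ = 4628000 N, A₂E₂ = 11030000 N, ΣAE = 15660000 N.
σ₁ = P·E₁/ΣAE = 8980·13000/15660000 = 7.454 MPa.

7.45 MPa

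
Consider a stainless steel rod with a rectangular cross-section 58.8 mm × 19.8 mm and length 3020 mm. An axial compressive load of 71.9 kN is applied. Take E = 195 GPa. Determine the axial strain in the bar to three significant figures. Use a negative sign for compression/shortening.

A = 1164 mm².
σ = N/A = -61.76 MPa; ε = σ/E = -61.76/195000 = -3.167e-04.

-3.17e-04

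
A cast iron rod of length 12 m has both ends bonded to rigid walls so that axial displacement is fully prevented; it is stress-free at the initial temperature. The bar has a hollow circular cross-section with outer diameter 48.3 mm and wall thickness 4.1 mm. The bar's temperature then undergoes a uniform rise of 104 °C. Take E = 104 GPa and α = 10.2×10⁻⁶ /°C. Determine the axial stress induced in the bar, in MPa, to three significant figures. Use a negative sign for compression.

-110 MPa

Free thermal expansion αLΔT = 10.2e-6 · 12000 · 104 = 12.73 mm.
The walls impose strain ε = −(12.73)/12000 = -1.0608e-03; σ = Eε = 104000 · -1.0608e-03 = -110.3 MPa.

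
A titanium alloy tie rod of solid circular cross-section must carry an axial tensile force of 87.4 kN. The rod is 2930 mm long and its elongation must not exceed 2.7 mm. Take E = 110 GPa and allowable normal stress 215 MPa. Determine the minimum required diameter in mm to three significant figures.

Required area A ≥ P/σ_allow = 87400/215 = 406.5 mm².
For a solid circular section, d ≥ √(4A/π) = 22.75 mm.
Elongation limit: A ≥ PL/(Eδ_allow) = 87400·2930/(110000·2.7) = 862.2 mm² ⇒ d ≥ 33.13 mm.
The elongation limit governs.

33.1 mm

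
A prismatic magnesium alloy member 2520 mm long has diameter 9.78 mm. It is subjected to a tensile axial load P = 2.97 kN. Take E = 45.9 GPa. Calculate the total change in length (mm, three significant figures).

A = 75.12 mm².
δ_mech = NL/(AE) = 2970·2520/(75.12·45900) = 2.171 mm.

2.17 mm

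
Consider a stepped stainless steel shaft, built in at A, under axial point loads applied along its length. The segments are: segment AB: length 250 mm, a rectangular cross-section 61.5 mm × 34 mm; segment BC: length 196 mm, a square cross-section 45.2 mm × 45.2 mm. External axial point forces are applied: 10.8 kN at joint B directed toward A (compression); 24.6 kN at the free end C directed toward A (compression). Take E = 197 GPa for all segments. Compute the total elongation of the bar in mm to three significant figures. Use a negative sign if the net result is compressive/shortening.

Internal axial forces (sectioning from the free end, tension +): N_BC = -24.6 kN, N_AB = -35.4 kN.
A_AB = 2091 mm².
A_BC = 2043 mm².
δ_AB = -35400·250/(2091·197000) = -0.02148 mm
δ_BC = -24600·196/(2043·197000) = -0.01198 mm
δ = Σδ_i = -0.03346 mm.

-0.0335 mm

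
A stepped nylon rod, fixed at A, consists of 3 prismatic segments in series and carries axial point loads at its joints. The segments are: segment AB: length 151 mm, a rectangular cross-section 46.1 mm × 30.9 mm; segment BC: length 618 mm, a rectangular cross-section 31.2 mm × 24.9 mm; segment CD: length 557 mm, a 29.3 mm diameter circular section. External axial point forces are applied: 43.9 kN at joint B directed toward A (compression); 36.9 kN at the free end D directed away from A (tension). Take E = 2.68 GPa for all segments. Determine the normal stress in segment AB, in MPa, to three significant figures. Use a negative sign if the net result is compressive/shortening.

-4.91 MPa

Internal axial forces (sectioning from the free end, tension +): N_CD = 36.9 kN, N_BC = 36.9 kN, N_AB = -7 kN.
A_AB = 1424 mm².
σ_AB = N_AB/A_AB = -7000/1424 = -4.914 MPa.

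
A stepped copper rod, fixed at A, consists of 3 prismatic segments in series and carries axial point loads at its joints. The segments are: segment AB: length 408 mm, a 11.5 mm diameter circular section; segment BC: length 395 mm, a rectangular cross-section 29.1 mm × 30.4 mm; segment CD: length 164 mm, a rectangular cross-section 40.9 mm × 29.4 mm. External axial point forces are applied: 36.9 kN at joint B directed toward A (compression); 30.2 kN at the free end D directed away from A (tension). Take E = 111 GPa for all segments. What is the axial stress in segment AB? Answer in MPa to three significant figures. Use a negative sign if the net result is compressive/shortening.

Internal axial forces (sectioning from the free end, tension +): N_CD = 30.2 kN, N_BC = 30.2 kN, N_AB = -6.7 kN.
A_AB = 103.9 mm².
σ_AB = N_AB/A_AB = -6700/103.9 = -64.5 MPa.

-64.5 MPa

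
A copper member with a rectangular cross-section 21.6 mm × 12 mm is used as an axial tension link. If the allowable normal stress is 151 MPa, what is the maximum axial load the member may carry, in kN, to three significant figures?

A = 259.2 mm².
P_max = σ_allow · A = 151 · 259.2 = 39140 N = 39.14 kN.

39.1 kN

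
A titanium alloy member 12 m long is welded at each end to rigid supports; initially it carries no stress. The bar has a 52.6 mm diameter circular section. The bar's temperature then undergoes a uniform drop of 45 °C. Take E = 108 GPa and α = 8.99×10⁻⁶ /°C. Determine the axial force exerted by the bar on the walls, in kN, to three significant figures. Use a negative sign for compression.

94.9 kN

Free thermal expansion αLΔT = 8.99e-6 · 12000 · -45 = -4.855 mm.
The walls impose strain ε = −(-4.855)/12000 = 4.0455e-04; σ = Eε = 108000 · 4.0455e-04 = 43.69 MPa.
Wall reaction R = σ·A = 43.69·2173 = 94940 N = 94.94 kN.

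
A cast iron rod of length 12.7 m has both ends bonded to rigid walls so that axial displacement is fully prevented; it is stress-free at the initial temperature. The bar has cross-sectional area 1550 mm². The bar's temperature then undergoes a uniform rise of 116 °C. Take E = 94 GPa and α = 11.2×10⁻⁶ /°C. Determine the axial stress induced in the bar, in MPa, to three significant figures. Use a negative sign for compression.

Free thermal expansion αLΔT = 11.2e-6 · 12700 · 116 = 16.5 mm.
The walls impose strain ε = −(16.5)/12700 = -1.2992e-03; σ = Eε = 94000 · -1.2992e-03 = -122.1 MPa.

-122 MPa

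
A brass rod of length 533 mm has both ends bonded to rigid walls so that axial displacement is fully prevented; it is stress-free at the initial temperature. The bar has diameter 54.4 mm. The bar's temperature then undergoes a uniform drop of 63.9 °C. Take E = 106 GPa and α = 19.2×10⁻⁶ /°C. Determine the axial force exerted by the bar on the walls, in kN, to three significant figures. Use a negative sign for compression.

302 kN

Free thermal expansion αLΔT = 19.2e-6 · 533 · -63.9 = -0.6539 mm.
The walls impose strain ε = −(-0.6539)/533 = 1.2269e-03; σ = Eε = 106000 · 1.2269e-03 = 130 MPa.
Wall reaction R = σ·A = 130·2324 = 302300 N = 302.3 kN.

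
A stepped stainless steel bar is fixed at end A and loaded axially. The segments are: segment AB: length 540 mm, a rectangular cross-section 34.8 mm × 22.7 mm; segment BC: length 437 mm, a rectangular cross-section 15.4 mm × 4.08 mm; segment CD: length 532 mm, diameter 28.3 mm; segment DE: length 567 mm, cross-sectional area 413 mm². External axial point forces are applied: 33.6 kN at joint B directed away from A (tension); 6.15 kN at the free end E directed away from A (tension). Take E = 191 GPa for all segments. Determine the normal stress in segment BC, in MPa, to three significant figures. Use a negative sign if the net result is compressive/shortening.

97.9 MPa

Internal axial forces (sectioning from the free end, tension +): N_DE = 6.15 kN, N_CD = 6.15 kN, N_BC = 6.15 kN, N_AB = 39.75 kN.
A_BC = 62.83 mm².
σ_BC = N_BC/A_BC = 6150/62.83 = 97.88 MPa.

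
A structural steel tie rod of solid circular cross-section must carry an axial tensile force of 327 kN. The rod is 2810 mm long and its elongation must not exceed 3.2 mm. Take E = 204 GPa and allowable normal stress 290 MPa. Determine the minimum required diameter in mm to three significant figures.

Required area A ≥ P/σ_allow = 327000/290 = 1128 mm².
For a solid circular section, d ≥ √(4A/π) = 37.89 mm.
Elongation limit: A ≥ PL/(Eδ_allow) = 327000·2810/(204000·3.2) = 1408 mm² ⇒ d ≥ 42.33 mm.
The elongation limit governs.

42.3 mm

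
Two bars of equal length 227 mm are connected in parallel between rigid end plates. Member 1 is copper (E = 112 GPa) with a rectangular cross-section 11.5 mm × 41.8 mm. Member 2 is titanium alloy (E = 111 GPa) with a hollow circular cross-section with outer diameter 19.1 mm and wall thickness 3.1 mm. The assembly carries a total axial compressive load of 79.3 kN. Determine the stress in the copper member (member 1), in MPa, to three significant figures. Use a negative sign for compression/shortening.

-125 MPa

A_1 = 480.7 mm².
A_2 = 155.8 mm².
Equal strain + equilibrium ⇒ each member carries load in proportion to AE: A₁E₁ = 53840000 N, A₂E₂ = 17300000 N, ΣAE = 71130000 N.
σ₁ = P·E₁/ΣAE = -79300·112000/71130000 = -124.9 MPa.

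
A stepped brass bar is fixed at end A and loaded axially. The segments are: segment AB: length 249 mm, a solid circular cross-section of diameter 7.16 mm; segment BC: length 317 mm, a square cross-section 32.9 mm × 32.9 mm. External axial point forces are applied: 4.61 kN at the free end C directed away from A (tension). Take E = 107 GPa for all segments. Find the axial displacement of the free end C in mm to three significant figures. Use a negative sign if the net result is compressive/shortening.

0.279 mm

Internal axial forces (sectioning from the free end, tension +): N_BC = 4.61 kN, N_AB = 4.61 kN.
A_AB = 40.26 mm².
A_BC = 1082 mm².
δ_AB = 4610·249/(40.26·107000) = 0.2664 mm
δ_BC = 4610·317/(1082·107000) = 0.01262 mm
δ = Σδ_i = 0.2791 mm.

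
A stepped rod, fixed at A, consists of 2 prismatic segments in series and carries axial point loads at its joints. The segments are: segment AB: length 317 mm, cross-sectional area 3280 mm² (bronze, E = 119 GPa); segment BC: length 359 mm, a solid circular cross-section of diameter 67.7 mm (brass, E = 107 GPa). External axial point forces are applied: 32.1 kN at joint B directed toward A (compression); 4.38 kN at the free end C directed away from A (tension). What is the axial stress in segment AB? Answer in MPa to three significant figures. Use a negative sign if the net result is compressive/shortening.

Internal axial forces (sectioning from the free end, tension +): N_BC = 4.38 kN, N_AB = -27.72 kN.
σ_AB = N_AB/A_AB = -27720/3280 = -8.451 MPa.

-8.45 MPa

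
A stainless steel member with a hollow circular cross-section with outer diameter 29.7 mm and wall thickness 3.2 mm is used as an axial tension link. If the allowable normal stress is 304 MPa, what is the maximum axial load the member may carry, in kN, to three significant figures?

81.0 kN

A = 266.4 mm².
P_max = σ_allow · A = 304 · 266.4 = 80990 N = 80.99 kN.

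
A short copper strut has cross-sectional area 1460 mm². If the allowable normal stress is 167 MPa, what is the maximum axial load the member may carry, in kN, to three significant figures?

244 kN

P_max = σ_allow · A = 167 · 1460 = 243800 N = 243.8 kN.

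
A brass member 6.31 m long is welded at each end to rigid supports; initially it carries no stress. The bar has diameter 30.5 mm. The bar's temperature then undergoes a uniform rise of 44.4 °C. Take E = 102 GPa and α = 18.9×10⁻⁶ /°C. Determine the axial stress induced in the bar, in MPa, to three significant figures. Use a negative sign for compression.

Free thermal expansion αLΔT = 18.9e-6 · 6310 · 44.4 = 5.295 mm.
The walls impose strain ε = −(5.295)/6310 = -8.3916e-04; σ = Eε = 102000 · -8.3916e-04 = -85.59 MPa.

-85.6 MPa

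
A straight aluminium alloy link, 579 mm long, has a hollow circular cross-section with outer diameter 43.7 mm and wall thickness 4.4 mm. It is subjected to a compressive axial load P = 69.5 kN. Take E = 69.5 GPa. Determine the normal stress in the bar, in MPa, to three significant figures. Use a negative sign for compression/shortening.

A = 543.2 mm².
σ = N/A = -69500/543.2 = -127.9 MPa.

-128 MPa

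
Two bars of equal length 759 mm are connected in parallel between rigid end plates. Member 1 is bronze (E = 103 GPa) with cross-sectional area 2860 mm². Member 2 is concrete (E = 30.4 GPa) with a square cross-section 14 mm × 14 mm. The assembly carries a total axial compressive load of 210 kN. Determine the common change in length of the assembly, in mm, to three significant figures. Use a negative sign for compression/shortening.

-0.530 mm

A_2 = 196 mm².
Equal strain + equilibrium ⇒ each member carries load in proportion to AE: A₁E₁ = 294600000 N, A₂E₂ = 5958000 N, ΣAE = 300500000 N.
δ = PL/ΣAE = -210000·759/300500000 = -0.5303 mm.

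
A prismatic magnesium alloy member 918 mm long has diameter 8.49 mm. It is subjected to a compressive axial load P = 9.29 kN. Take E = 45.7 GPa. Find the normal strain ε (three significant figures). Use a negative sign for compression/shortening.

-0.00359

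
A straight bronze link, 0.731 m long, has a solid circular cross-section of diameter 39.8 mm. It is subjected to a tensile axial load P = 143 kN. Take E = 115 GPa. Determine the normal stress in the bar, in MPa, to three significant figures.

115 MPa

A = 1244 mm².
σ = N/A = 143000/1244 = 114.9 MPa.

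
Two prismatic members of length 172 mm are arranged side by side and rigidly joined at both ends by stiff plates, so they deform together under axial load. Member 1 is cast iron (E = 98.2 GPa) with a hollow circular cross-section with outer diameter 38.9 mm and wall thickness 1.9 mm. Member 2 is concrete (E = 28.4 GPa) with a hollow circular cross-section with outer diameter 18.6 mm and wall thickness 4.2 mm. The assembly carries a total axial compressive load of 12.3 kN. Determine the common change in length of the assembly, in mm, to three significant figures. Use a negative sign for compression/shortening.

-0.0781 mm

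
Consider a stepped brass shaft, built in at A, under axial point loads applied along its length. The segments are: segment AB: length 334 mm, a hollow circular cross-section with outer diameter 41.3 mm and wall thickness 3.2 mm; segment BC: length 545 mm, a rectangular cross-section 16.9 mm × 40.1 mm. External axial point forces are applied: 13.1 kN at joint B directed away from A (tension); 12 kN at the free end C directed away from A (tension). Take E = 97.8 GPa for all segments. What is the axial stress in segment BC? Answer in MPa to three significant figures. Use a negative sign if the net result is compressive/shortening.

17.7 MPa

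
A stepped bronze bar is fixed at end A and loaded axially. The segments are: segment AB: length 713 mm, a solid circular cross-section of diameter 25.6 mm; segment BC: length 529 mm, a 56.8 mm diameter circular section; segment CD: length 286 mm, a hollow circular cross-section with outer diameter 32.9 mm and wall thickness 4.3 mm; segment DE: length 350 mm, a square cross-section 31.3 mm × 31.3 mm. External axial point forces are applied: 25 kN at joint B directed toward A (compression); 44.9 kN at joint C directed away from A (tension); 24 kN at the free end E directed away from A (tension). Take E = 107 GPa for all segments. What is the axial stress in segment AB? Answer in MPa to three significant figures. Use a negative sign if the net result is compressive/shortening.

Internal axial forces (sectioning from the free end, tension +): N_DE = 24 kN, N_CD = 24 kN, N_BC = 68.9 kN, N_AB = 43.9 kN.
A_AB = 514.7 mm².
σ_AB = N_AB/A_AB = 43900/514.7 = 85.29 MPa.

85.3 MPa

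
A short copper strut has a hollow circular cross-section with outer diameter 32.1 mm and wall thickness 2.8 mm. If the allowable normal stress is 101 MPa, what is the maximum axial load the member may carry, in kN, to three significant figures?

A = 257.7 mm².
P_max = σ_allow · A = 101 · 257.7 = 26030 N = 26.03 kN.

26.0 kN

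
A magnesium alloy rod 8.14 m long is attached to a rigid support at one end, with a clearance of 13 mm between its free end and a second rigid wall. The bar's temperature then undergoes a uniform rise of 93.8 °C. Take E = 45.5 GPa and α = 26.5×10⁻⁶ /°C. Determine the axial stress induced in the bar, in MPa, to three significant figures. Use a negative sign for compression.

Free thermal expansion αLΔT = 26.5e-6 · 8140 · 93.8 = 20.23 mm.
The walls engage after the gap closes; constrained expansion = 20.23 − 13 = 7.234 mm.
The walls impose strain ε = −(7.234)/8140 = -8.8865e-04; σ = Eε = 45500 · -8.8865e-04 = -40.43 MPa.

-40.4 MPa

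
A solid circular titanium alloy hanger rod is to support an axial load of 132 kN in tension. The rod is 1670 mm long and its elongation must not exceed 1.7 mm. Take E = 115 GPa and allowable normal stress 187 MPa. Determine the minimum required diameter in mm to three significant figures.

37.9 mm

Required area A ≥ P/σ_allow = 132000/187 = 705.9 mm².
For a solid circular section, d ≥ √(4A/π) = 29.98 mm.
Elongation limit: A ≥ PL/(Eδ_allow) = 132000·1670/(115000·1.7) = 1128 mm² ⇒ d ≥ 37.89 mm.
The elongation limit governs.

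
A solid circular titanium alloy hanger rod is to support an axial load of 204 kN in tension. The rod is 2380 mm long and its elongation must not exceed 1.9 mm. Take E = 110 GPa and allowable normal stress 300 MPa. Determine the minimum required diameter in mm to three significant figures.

54.4 mm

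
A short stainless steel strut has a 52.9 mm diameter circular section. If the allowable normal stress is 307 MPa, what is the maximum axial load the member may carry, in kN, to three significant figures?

A = 2198 mm².
P_max = σ_allow · A = 307 · 2198 = 674700 N = 674.7 kN.

675 kN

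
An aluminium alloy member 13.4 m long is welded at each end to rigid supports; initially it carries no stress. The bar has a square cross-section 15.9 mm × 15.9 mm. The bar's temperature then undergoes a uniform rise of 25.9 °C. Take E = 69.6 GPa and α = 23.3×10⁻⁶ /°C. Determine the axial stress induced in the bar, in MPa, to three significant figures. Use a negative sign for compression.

-42.0 MPa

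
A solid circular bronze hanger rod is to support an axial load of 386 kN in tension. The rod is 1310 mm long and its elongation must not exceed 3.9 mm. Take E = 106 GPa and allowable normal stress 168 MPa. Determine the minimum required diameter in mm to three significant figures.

Required area A ≥ P/σ_allow = 386000/168 = 2298 mm².
For a solid circular section, d ≥ √(4A/π) = 54.09 mm.
Elongation limit: A ≥ PL/(Eδ_allow) = 386000·1310/(106000·3.9) = 1223 mm² ⇒ d ≥ 39.46 mm.
The stress limit governs.

54.1 mm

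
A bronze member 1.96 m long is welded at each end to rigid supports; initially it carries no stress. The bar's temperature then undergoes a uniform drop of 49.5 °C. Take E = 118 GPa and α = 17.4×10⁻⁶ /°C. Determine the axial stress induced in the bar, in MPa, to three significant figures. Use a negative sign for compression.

102 MPa

Free thermal expansion αLΔT = 17.4e-6 · 1960 · -49.5 = -1.688 mm.
The walls impose strain ε = −(-1.688)/1960 = 8.6130e-04; σ = Eε = 118000 · 8.6130e-04 = 101.6 MPa.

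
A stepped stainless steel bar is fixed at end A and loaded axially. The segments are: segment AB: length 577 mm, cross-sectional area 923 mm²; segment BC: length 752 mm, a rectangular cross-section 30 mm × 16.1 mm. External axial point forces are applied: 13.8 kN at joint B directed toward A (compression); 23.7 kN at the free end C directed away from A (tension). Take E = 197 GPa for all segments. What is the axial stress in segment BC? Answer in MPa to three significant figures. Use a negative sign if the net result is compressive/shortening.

49.1 MPa

Internal axial forces (sectioning from the free end, tension +): N_BC = 23.7 kN, N_AB = 9.9 kN.
A_BC = 483 mm².
σ_BC = N_BC/A_BC = 23700/483 = 49.07 MPa.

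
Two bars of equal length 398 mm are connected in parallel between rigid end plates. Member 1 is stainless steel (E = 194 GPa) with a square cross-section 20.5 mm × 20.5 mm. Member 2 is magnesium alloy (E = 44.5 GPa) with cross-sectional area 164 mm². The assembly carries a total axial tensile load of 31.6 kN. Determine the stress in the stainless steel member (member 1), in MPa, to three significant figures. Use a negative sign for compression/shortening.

69.0 MPa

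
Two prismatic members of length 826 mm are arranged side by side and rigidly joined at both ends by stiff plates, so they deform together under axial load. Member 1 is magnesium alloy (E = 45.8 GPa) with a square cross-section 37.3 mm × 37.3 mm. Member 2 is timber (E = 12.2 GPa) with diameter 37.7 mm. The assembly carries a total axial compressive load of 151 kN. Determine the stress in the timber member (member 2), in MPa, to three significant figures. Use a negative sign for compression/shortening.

-23.8 MPa

A_1 = 1391 mm².
A_2 = 1116 mm².
Equal strain + equilibrium ⇒ each member carries load in proportion to AE: A₁E₁ = 63720000 N, A₂E₂ = 13620000 N, ΣAE = 77340000 N.
σ₂ = P·E₂/ΣAE = -151000·12200/77340000 = -23.82 MPa.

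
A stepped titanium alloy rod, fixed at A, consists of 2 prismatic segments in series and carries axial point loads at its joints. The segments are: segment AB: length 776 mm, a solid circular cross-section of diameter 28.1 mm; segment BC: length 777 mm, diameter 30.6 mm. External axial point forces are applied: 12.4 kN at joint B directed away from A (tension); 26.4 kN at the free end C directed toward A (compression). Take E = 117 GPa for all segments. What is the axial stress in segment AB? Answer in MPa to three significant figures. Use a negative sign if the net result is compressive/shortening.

Internal axial forces (sectioning from the free end, tension +): N_BC = -26.4 kN, N_AB = -14 kN.
A_AB = 620.2 mm².
σ_AB = N_AB/A_AB = -14000/620.2 = -22.57 MPa.

-22.6 MPa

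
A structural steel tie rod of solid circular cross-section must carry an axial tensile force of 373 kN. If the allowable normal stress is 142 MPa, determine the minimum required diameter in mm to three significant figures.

57.8 mm

Required area A ≥ P/σ_allow = 373000/142 = 2627 mm².
For a solid circular section, d ≥ √(4A/π) = 57.83 mm.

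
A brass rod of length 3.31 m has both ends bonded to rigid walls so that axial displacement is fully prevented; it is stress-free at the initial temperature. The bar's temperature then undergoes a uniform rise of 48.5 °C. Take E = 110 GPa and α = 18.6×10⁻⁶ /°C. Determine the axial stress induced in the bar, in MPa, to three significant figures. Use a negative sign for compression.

Free thermal expansion αLΔT = 18.6e-6 · 3310 · 48.5 = 2.986 mm.
The walls impose strain ε = −(2.986)/3310 = -9.0210e-04; σ = Eε = 110000 · -9.0210e-04 = -99.23 MPa.

-99.2 MPa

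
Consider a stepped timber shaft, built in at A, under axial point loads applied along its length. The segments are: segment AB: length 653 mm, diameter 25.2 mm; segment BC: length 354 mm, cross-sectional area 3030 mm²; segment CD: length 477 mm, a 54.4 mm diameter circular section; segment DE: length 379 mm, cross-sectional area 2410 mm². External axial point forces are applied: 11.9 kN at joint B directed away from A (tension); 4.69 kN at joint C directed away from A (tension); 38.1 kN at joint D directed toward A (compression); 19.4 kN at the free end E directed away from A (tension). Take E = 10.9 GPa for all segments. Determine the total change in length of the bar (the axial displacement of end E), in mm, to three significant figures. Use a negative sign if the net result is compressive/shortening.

Internal axial forces (sectioning from the free end, tension +): N_DE = 19.4 kN, N_CD = -18.7 kN, N_BC = -14.01 kN, N_AB = -2.11 kN.
A_AB = 498.8 mm².
A_CD = 2324 mm².
δ_AB = -2110·653/(498.8·10900) = -0.2534 mm
δ_BC = -14010·354/(3030·10900) = -0.1502 mm
δ_CD = -18700·477/(2324·10900) = -0.3521 mm
δ_DE = 19400·379/(2410·10900) = 0.2799 mm
δ = Σδ_i = -0.4758 mm.

-0.476 mm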